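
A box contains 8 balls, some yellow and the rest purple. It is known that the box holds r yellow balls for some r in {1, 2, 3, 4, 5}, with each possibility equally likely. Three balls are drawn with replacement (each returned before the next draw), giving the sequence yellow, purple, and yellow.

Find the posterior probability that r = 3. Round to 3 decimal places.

0.209

The likelihood of the observed sequence under each hypothesis: P(data | r = 1) = (1/8)(7/8)(1/8) = 0.013672; P(data | r = 2) = (2/8)(6/8)(2/8) = 0.046875; P(data | r = 3) = (3/8)(5/8)(3/8) = 0.087891; P(data | r = 4) = (4/8)(4/8)(4/8) = 0.125; P(data | r = 5) = (5/8)(3/8)(5/8) = 0.14648.
Multiplying each by its prior: 1/5 · 0.013672 = 0.0027344, 1/5 · 0.046875 = 0.009375, 1/5 · 0.087891 = 0.017578, 1/5 · 0.125 = 0.025, 1/5 · 0.14648 = 0.029297; with total 0.083984.
By Bayes' rule, P(r = 3 | data) = (0.017578) / (0.083984) = 0.2093.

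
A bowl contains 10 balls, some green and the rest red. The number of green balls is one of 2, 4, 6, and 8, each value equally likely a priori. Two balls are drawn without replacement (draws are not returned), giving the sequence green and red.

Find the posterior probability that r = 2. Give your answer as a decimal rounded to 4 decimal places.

0.2000

Under each hypothesis, the probability of the observed sequence is: P(data | r = 2) = (2/10)(8/9) = 8/45; P(data | r = 4) = (4/10)(6/9) = 4/15; P(data | r = 6) = (6/10)(4/9) = 4/15; P(data | r = 8) = (8/10)(2/9) = 8/45.
Multiplying each by its prior: 1/4 · 8/45 = 2/45, 1/4 · 4/15 = 1/15, 1/4 · 4/15 = 1/15, 1/4 · 8/45 = 2/45; these sum to 2/9.
Hence P(r = 2 | data) = (2/45) / (2/9) = 1/5.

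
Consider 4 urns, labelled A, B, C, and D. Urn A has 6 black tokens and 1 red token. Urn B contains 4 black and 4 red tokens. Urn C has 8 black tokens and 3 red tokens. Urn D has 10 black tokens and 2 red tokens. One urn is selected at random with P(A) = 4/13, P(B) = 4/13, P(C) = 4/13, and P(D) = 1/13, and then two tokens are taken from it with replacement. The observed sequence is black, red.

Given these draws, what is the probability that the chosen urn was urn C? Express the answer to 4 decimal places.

Compute the likelihood of the observed sequence for each case: P(data | urn A) = (6/7)(1/7) = 0.12245; P(data | urn B) = (4/8)(4/8) = 0.25; P(data | urn C) = (8/11)(3/11) = 0.19835; P(data | urn D) = (10/12)(2/12) = 0.13889.
Weighting by the prior gives 4/13 · 0.12245 = 0.037677, 4/13 · 0.25 = 0.076923, 4/13 · 0.19835 = 0.06103, 1/13 · 0.13889 = 0.010684; these sum to 0.18631.
So P(urn C | data) = (0.06103) / (0.18631) = 0.32757.

0.3276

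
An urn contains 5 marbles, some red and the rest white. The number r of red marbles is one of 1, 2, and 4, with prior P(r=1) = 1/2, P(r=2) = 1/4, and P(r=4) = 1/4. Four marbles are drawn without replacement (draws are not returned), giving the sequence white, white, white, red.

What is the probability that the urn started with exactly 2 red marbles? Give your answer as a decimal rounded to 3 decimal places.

Compute the likelihood of the observed sequence for each case: P(data | r = 1) = (4/5)(3/4)(2/3)(1/2) = 1/5; P(data | r = 2) = (3/5)(2/4)(1/3)(2/2) = 1/10; P(data | r = 4) = (1/5)(0/4) = 0.
Weighting by the prior gives 1/2 · 1/5 = 1/10, 1/4 · 1/10 = 1/40, 1/4 · 0 = 0; with total 1/8.
By Bayes' rule, P(r = 2 | data) = (1/40) / (1/8) = 1/5.

0.200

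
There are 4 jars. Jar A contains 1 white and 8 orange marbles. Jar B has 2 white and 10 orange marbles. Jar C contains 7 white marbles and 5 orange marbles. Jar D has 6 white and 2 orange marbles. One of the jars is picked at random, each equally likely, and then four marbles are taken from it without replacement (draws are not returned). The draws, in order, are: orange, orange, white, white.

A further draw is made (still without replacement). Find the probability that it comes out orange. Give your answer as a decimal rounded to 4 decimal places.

Compute the likelihood of the observed sequence for each case: P(data | jar A) = (8/9)(7/8)(1/7)(0/6) = 0; P(data | jar B) = (10/12)(9/11)(2/10)(1/9) = 0.015152; P(data | jar C) = (5/12)(4/11)(7/10)(6/9) = 0.070707; P(data | jar D) = (2/8)(1/7)(6/6)(5/5) = 0.035714.
The prior-weighted likelihoods are 1/4 · 0 = 0, 1/4 · 0.015152 = 0.0037879, 1/4 · 0.070707 = 0.017677, 1/4 · 0.035714 = 0.0089286; summing to 0.030393.
Dividing through by the total gives posterior P(jar A | data) = 0, P(jar B | data) = 0.12463, P(jar C | data) = 0.5816, P(jar D | data) = 0.29377.
Averaging over the posterior, P(orange next | data) = (1)(0.12463) + (3/8)(0.5816) + (0)(0.29377) = 0.34273.

0.3427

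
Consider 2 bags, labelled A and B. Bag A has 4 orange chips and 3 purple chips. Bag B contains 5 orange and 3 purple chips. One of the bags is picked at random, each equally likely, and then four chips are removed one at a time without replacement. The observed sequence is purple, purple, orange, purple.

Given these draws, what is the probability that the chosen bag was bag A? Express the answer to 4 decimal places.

0.6154

Compute the likelihood of the observed sequence for each case: P(data | bag A) = (3/7)(2/6)(4/5)(1/4) = 1/35; P(data | bag B) = (3/8)(2/7)(5/6)(1/5) = 1/56.
Weighting by the prior gives 1/2 · 1/35 = 1/70, 1/2 · 1/56 = 1/112; with total 13/560.
Therefore the posterior P(bag A | data) = (1/70) / (13/560) = 8/13.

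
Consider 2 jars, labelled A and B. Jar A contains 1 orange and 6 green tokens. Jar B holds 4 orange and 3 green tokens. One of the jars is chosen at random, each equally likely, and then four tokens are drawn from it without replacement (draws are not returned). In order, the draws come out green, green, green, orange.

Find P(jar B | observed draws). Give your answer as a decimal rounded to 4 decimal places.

For each hypothesis, P(data | H) works out to: P(data | jar A) = (6/7)(5/6)(4/5)(1/4) = 1/7; P(data | jar B) = (3/7)(2/6)(1/5)(4/4) = 1/35.
The prior-weighted likelihoods are 1/2 · 1/7 = 1/14, 1/2 · 1/35 = 1/70; with total 3/35.
By Bayes' rule, P(jar B | data) = (1/70) / (3/35) = 1/6.

0.1667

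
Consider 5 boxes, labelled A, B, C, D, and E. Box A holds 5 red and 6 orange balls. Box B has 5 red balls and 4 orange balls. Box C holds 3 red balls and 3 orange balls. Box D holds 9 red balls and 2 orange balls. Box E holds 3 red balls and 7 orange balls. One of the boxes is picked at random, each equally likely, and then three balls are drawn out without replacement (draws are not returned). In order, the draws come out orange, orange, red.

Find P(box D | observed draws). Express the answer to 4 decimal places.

Compute the likelihood of the observed sequence for each case: P(data | box A) = (6/11)(5/10)(5/9) = 0.15152; P(data | box B) = (4/9)(3/8)(5/7) = 0.11905; P(data | box C) = (3/6)(2/5)(3/4) = 0.15; P(data | box D) = (2/11)(1/10)(9/9) = 0.018182; P(data | box E) = (7/10)(6/9)(3/8) = 0.175.
Multiplying each by its prior: 1/5 · 0.15152 = 0.030303, 1/5 · 0.11905 = 0.02381, 1/5 · 0.15 = 0.03, 1/5 · 0.018182 = 0.0036364, 1/5 · 0.175 = 0.035; summing to 0.12275.
Hence P(box D | data) = (0.0036364) / (0.12275) = 0.029624.

0.0296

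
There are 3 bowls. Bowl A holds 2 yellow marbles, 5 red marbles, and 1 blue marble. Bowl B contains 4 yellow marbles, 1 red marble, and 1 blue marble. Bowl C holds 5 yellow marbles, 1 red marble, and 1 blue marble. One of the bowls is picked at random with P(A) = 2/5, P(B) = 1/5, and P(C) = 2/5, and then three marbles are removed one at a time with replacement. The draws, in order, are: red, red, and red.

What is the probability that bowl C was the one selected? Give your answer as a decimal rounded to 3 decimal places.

Under each hypothesis, the probability of the observed sequence is: P(data | bowl A) = (5/8)(5/8)(5/8) = 0.24414; P(data | bowl B) = (1/6)(1/6)(1/6) = 0.0046296; P(data | bowl C) = (1/7)(1/7)(1/7) = 0.0029155.
The prior-weighted likelihoods are 2/5 · 0.24414 = 0.097656, 1/5 · 0.0046296 = 0.00092593, 2/5 · 0.0029155 = 0.0011662; these sum to 0.099748.
Hence P(bowl C | data) = (0.0011662) / (0.099748) = 0.011691.

0.012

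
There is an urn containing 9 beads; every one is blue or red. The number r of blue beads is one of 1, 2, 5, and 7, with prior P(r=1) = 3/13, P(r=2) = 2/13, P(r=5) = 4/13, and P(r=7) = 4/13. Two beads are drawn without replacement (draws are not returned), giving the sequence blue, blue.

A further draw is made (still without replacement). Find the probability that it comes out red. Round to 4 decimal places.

0.3878

Compute the likelihood of the observed sequence for each case: P(data | r = 1) = (1/9)(0/8) = 0; P(data | r = 2) = (2/9)(1/8) = 1/36; P(data | r = 5) = (5/9)(4/8) = 5/18; P(data | r = 7) = (7/9)(6/8) = 7/12.
Weighting by the prior gives 3/13 · 0 = 0, 2/13 · 1/36 = 1/234, 4/13 · 5/18 = 10/117, 4/13 · 7/12 = 7/39; with total 7/26.
The posterior is then P(r = 1 | data) = 0, P(r = 2 | data) = 1/63, P(r = 5 | data) = 20/63, P(r = 7 | data) = 2/3.
So P(red next | data) = Σ P(red next | H) P(H | data) = (1)(1/63) + (4/7)(20/63) + (2/7)(2/3) = 19/49.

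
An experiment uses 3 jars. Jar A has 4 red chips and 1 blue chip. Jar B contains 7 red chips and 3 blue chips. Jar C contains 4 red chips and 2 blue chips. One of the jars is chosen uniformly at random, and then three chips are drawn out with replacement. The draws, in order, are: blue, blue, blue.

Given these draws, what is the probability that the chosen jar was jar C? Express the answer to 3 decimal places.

Compute the likelihood of the observed sequence for each case: P(data | jar A) = (1/5)(1/5)(1/5) = 0.008; P(data | jar B) = (3/10)(3/10)(3/10) = 0.027; P(data | jar C) = (2/6)(2/6)(2/6) = 0.037037.
The prior-weighted likelihoods are 1/3 · 0.008 = 0.0026667, 1/3 · 0.027 = 0.009, 1/3 · 0.037037 = 0.012346; with total 0.024012.
Hence P(jar C | data) = (0.012346) / (0.024012) = 0.51414.

0.514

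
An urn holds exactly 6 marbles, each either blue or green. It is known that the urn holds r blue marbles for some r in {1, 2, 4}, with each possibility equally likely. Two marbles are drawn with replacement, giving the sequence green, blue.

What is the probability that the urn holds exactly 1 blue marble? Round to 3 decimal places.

For each hypothesis, P(data | H) works out to: P(data | r = 1) = (5/6)(1/6) = 5/36; P(data | r = 2) = (4/6)(2/6) = 2/9; P(data | r = 4) = (2/6)(4/6) = 2/9.
The prior-weighted likelihoods are 1/3 · 5/36 = 5/108, 1/3 · 2/9 = 2/27, 1/3 · 2/9 = 2/27; these sum to 7/36.
Therefore the posterior P(r = 1 | data) = (5/108) / (7/36) = 5/21.

0.238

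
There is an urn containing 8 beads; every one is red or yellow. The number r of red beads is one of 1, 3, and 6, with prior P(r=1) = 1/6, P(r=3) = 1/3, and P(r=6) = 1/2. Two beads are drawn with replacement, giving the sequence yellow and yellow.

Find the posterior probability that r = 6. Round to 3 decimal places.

For each hypothesis, P(data | H) works out to: P(data | r = 1) = (7/8)(7/8) = 49/64; P(data | r = 3) = (5/8)(5/8) = 25/64; P(data | r = 6) = (2/8)(2/8) = 1/16.
The prior-weighted likelihoods are 1/6 · 49/64 = 49/384, 1/3 · 25/64 = 25/192, 1/2 · 1/16 = 1/32; these sum to 37/128.
So P(r = 6 | data) = (1/32) / (37/128) = 4/37.

0.108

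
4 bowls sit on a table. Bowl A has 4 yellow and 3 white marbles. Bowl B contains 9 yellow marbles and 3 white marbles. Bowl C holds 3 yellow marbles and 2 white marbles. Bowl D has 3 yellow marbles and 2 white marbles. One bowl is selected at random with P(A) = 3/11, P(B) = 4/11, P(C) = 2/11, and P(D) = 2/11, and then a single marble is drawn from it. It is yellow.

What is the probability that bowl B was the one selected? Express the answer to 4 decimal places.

0.4217

The likelihood of this draw under each hypothesis: P(data | bowl A) = (4/7) = 4/7; P(data | bowl B) = (9/12) = 3/4; P(data | bowl C) = (3/5) = 3/5; P(data | bowl D) = (3/5) = 3/5.
Multiplying each by its prior: 3/11 · 4/7 = 12/77, 4/11 · 3/4 = 3/11, 2/11 · 3/5 = 6/55, 2/11 · 3/5 = 6/55; with total 249/385.
By Bayes' rule, P(bowl B | data) = (3/11) / (249/385) = 35/83.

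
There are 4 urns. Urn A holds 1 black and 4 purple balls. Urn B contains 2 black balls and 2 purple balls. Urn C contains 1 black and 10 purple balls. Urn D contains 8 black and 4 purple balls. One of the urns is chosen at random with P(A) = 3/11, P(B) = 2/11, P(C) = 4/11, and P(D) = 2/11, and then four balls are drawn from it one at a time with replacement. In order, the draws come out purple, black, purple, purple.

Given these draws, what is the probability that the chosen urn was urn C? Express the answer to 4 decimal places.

Compute the likelihood of the observed sequence for each case: P(data | urn A) = (4/5)(1/5)(4/5)(4/5) = 0.1024; P(data | urn B) = (2/4)(2/4)(2/4)(2/4) = 0.0625; P(data | urn C) = (10/11)(1/11)(10/11)(10/11) = 0.068301; P(data | urn D) = (4/12)(8/12)(4/12)(4/12) = 0.024691.
Multiplying each by its prior: 3/11 · 0.1024 = 0.027927, 2/11 · 0.0625 = 0.011364, 4/11 · 0.068301 = 0.024837, 2/11 · 0.024691 = 0.0044893; these sum to 0.068617.
So P(urn C | data) = (0.024837) / (0.068617) = 0.36196.

0.3620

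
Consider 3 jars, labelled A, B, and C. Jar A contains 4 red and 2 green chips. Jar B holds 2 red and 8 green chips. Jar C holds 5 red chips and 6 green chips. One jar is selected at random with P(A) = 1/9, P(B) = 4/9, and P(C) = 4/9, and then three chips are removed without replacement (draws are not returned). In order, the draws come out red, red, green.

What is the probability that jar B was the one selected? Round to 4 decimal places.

Compute the likelihood of the observed sequence for each case: P(data | jar A) = (4/6)(3/5)(2/4) = 0.2; P(data | jar B) = (2/10)(1/9)(8/8) = 0.022222; P(data | jar C) = (5/11)(4/10)(6/9) = 0.12121.
The prior-weighted likelihoods are 1/9 · 0.2 = 0.022222, 4/9 · 0.022222 = 0.0098765, 4/9 · 0.12121 = 0.053872; with total 0.085971.
Hence P(jar B | data) = (0.0098765) / (0.085971) = 0.11488.

0.1149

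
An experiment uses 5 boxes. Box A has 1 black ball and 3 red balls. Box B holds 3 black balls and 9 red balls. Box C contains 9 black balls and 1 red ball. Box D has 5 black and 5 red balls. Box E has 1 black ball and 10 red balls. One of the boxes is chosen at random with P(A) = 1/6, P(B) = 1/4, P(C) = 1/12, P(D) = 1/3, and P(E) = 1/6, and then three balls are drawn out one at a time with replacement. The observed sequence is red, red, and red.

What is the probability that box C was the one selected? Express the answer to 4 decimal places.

0.0002

Compute the likelihood of the observed sequence for each case: P(data | box A) = (3/4)(3/4)(3/4) = 0.42188; P(data | box B) = (9/12)(9/12)(9/12) = 0.42188; P(data | box C) = (1/10)(1/10)(1/10) = 0.001; P(data | box D) = (5/10)(5/10)(5/10) = 0.125; P(data | box E) = (10/11)(10/11)(10/11) = 0.75131.
Multiplying each by its prior: 1/6 · 0.42188 = 0.070312, 1/4 · 0.42188 = 0.10547, 1/12 · 0.001 = 8.3333e-05, 1/3 · 0.125 = 0.041667, 1/6 · 0.75131 = 0.12522; these sum to 0.34275.
Therefore the posterior P(box C | data) = (8.3333e-05) / (0.34275) = 0.00024313.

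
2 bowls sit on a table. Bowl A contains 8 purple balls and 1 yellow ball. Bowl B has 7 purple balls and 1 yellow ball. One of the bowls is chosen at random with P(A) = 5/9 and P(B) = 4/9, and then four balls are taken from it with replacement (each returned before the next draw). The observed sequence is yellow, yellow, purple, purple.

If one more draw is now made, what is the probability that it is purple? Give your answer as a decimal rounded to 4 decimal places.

Under each hypothesis, the probability of the observed sequence is: P(data | bowl A) = (1/9)(1/9)(8/9)(8/9) = 0.0097546; P(data | bowl B) = (1/8)(1/8)(7/8)(7/8) = 0.011963.
The prior-weighted likelihoods are 5/9 · 0.0097546 = 0.0054192, 4/9 · 0.011963 = 0.0053168; summing to 0.010736.
Dividing through by the total gives posterior P(bowl A | data) = 0.50477, P(bowl B | data) = 0.49523.
The predictive probability is P(purple next | data) = (8/9)(0.50477) + (7/8)(0.49523) = 0.88201.

0.8820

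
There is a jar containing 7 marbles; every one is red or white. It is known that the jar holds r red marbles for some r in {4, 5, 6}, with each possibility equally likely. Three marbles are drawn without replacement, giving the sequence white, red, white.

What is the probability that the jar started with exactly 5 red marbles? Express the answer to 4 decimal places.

The likelihood of the observed sequence under each hypothesis: P(data | r = 4) = (3/7)(4/6)(2/5) = 4/35; P(data | r = 5) = (2/7)(5/6)(1/5) = 1/21; P(data | r = 6) = (1/7)(6/6)(0/5) = 0.
Weighting by the prior gives 1/3 · 4/35 = 4/105, 1/3 · 1/21 = 1/63, 1/3 · 0 = 0; these sum to 17/315.
So P(r = 5 | data) = (1/63) / (17/315) = 5/17.

0.2941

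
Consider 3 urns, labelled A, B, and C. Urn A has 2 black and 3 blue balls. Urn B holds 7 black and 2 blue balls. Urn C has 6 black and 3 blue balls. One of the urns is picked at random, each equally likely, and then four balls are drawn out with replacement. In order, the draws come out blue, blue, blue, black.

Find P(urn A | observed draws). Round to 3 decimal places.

The likelihood of the observed sequence under each hypothesis: P(data | urn A) = (3/5)(3/5)(3/5)(2/5) = 0.0864; P(data | urn B) = (2/9)(2/9)(2/9)(7/9) = 0.0085353; P(data | urn C) = (3/9)(3/9)(3/9)(6/9) = 0.024691.
The prior-weighted likelihoods are 1/3 · 0.0864 = 0.0288, 1/3 · 0.0085353 = 0.0028451, 1/3 · 0.024691 = 0.0082305; these sum to 0.039876.
Therefore the posterior P(urn A | data) = (0.0288) / (0.039876) = 0.72225.

0.722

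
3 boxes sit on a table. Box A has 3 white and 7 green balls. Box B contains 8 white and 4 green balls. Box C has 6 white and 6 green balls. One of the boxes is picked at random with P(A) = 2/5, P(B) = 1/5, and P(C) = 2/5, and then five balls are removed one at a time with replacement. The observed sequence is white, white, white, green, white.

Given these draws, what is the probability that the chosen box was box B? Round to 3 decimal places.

For each hypothesis, P(data | H) works out to: P(data | box A) = (3/10)(3/10)(3/10)(7/10)(3/10) = 0.00567; P(data | box B) = (8/12)(8/12)(8/12)(4/12)(8/12) = 0.065844; P(data | box C) = (6/12)(6/12)(6/12)(6/12)(6/12) = 0.03125.
Multiplying each by its prior: 2/5 · 0.00567 = 0.002268, 1/5 · 0.065844 = 0.013169, 2/5 · 0.03125 = 0.0125; these sum to 0.027937.
Therefore the posterior P(box B | data) = (0.013169) / (0.027937) = 0.47138.

0.471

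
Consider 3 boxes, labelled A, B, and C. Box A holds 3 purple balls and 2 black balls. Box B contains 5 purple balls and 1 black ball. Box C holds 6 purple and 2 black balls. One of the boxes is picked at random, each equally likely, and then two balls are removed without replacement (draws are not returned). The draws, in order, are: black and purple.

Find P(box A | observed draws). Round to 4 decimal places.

For each hypothesis, P(data | H) works out to: P(data | box A) = (2/5)(3/4) = 3/10; P(data | box B) = (1/6)(5/5) = 1/6; P(data | box C) = (2/8)(6/7) = 3/14.
The prior-weighted likelihoods are 1/3 · 3/10 = 1/10, 1/3 · 1/6 = 1/18, 1/3 · 3/14 = 1/14; these sum to 143/630.
So P(box A | data) = (1/10) / (143/630) = 63/143.

0.4406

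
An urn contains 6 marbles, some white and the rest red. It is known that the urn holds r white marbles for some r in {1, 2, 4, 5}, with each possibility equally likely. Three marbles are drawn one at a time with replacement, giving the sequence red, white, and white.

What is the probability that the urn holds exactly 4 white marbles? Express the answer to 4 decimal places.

0.4103

Under each hypothesis, the probability of the observed sequence is: P(data | r = 1) = (5/6)(1/6)(1/6) = 5/216; P(data | r = 2) = (4/6)(2/6)(2/6) = 2/27; P(data | r = 4) = (2/6)(4/6)(4/6) = 4/27; P(data | r = 5) = (1/6)(5/6)(5/6) = 25/216.
The prior-weighted likelihoods are 1/4 · 5/216 = 5/864, 1/4 · 2/27 = 1/54, 1/4 · 4/27 = 1/27, 1/4 · 25/216 = 25/864; summing to 13/144.
Therefore the posterior P(r = 4 | data) = (1/27) / (13/144) = 16/39.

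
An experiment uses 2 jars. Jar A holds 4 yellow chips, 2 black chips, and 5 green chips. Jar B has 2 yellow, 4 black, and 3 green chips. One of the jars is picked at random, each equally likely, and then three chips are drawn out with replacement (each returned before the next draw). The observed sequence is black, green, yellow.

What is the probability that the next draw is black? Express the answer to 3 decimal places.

0.319

For each hypothesis, P(data | H) works out to: P(data | jar A) = (2/11)(5/11)(4/11) = 0.030053; P(data | jar B) = (4/9)(3/9)(2/9) = 0.032922.
The prior-weighted likelihoods are 1/2 · 0.030053 = 0.015026, 1/2 · 0.032922 = 0.016461; summing to 0.031487.
Dividing through by the total gives posterior P(jar A | data) = 0.47722, P(jar B | data) = 0.52278.
Averaging over the posterior, P(black next | data) = (2/11)(0.47722) + (4/9)(0.52278) = 0.31911.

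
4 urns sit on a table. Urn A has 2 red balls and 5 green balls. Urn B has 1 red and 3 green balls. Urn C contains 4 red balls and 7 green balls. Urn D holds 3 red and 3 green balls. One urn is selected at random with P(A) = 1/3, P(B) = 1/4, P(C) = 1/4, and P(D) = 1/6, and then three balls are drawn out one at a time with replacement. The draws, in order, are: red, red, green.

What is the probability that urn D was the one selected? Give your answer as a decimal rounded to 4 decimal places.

0.2853

Under each hypothesis, the probability of the observed sequence is: P(data | urn A) = (2/7)(2/7)(5/7) = 0.058309; P(data | urn B) = (1/4)(1/4)(3/4) = 0.046875; P(data | urn C) = (4/11)(4/11)(7/11) = 0.084147; P(data | urn D) = (3/6)(3/6)(3/6) = 0.125.
The prior-weighted likelihoods are 1/3 · 0.058309 = 0.019436, 1/4 · 0.046875 = 0.011719, 1/4 · 0.084147 = 0.021037, 1/6 · 0.125 = 0.020833; with total 0.073025.
So P(urn D | data) = (0.020833) / (0.073025) = 0.28529.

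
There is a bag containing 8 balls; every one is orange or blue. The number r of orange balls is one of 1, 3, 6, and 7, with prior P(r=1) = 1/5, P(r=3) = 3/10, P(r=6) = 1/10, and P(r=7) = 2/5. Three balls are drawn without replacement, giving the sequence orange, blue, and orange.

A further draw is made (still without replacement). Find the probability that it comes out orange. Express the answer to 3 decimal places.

Compute the likelihood of the observed sequence for each case: P(data | r = 1) = (1/8)(7/7)(0/6) = 0; P(data | r = 3) = (3/8)(5/7)(2/6) = 5/56; P(data | r = 6) = (6/8)(2/7)(5/6) = 5/28; P(data | r = 7) = (7/8)(1/7)(6/6) = 1/8.
The prior-weighted likelihoods are 1/5 · 0 = 0, 3/10 · 5/56 = 3/112, 1/10 · 5/28 = 1/56, 2/5 · 1/8 = 1/20; summing to 53/560.
Dividing through by the total gives posterior P(r = 1 | data) = 0, P(r = 3 | data) = 15/53, P(r = 6 | data) = 10/53, P(r = 7 | data) = 28/53.
So P(orange next | data) = Σ P(orange next | H) P(H | data) = (1/5)(15/53) + (4/5)(10/53) + (1)(28/53) = 39/53.

0.736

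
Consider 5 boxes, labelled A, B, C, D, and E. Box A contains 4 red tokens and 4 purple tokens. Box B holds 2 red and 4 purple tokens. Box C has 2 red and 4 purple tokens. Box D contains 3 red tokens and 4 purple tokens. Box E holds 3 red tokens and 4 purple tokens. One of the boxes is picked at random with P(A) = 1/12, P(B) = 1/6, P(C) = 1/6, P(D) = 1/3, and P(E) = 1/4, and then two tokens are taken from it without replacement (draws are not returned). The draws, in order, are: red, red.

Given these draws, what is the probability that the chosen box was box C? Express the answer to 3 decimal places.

0.090

Under each hypothesis, the probability of the observed sequence is: P(data | box A) = (4/8)(3/7) = 0.21429; P(data | box B) = (2/6)(1/5) = 0.066667; P(data | box C) = (2/6)(1/5) = 0.066667; P(data | box D) = (3/7)(2/6) = 0.14286; P(data | box E) = (3/7)(2/6) = 0.14286.
The prior-weighted likelihoods are 1/12 · 0.21429 = 0.017857, 1/6 · 0.066667 = 0.011111, 1/6 · 0.066667 = 0.011111, 1/3 · 0.14286 = 0.047619, 1/4 · 0.14286 = 0.035714; with total 0.12341.
Therefore the posterior P(box C | data) = (0.011111) / (0.12341) = 0.090032.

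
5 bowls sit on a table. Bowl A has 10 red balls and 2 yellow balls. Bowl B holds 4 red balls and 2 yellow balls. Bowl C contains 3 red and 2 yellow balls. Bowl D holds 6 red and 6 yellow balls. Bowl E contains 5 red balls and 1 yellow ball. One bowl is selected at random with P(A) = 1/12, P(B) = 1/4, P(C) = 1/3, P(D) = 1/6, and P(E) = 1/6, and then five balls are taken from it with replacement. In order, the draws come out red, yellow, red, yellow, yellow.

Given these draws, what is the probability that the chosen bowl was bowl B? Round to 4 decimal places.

Under each hypothesis, the probability of the observed sequence is: P(data | bowl A) = (10/12)(2/12)(10/12)(2/12)(2/12) = 0.003215; P(data | bowl B) = (4/6)(2/6)(4/6)(2/6)(2/6) = 0.016461; P(data | bowl C) = (3/5)(2/5)(3/5)(2/5)(2/5) = 0.02304; P(data | bowl D) = (6/12)(6/12)(6/12)(6/12)(6/12) = 0.03125; P(data | bowl E) = (5/6)(1/6)(5/6)(1/6)(1/6) = 0.003215.
Multiplying each by its prior: 1/12 · 0.003215 = 0.00026792, 1/4 · 0.016461 = 0.0041152, 1/3 · 0.02304 = 0.00768, 1/6 · 0.03125 = 0.0052083, 1/6 · 0.003215 = 0.00053584; with total 0.017807.
Therefore the posterior P(bowl B | data) = (0.0041152) / (0.017807) = 0.2311.

0.2311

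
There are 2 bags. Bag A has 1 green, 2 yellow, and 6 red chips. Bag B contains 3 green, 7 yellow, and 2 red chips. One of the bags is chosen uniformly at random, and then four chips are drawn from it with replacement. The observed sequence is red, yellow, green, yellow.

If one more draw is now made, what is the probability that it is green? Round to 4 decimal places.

0.2215

Under each hypothesis, the probability of the observed sequence is: P(data | bag A) = (6/9)(2/9)(1/9)(2/9) = 0.003658; P(data | bag B) = (2/12)(7/12)(3/12)(7/12) = 0.014178.
The prior-weighted likelihoods are 1/2 · 0.003658 = 0.001829, 1/2 · 0.014178 = 0.0070891; these sum to 0.0089181.
The posterior is then P(bag A | data) = 0.20509, P(bag B | data) = 0.79491.
The predictive probability is P(green next | data) = (1/9)(0.20509) + (1/4)(0.79491) = 0.22152.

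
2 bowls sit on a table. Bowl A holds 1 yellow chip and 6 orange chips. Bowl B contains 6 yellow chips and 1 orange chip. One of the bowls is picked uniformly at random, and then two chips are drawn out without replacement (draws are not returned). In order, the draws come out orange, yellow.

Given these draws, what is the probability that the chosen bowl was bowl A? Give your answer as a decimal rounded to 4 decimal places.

0.5000

Under each hypothesis, the probability of the observed sequence is: P(data | bowl A) = (6/7)(1/6) = 1/7; P(data | bowl B) = (1/7)(6/6) = 1/7.
Weighting by the prior gives 1/2 · 1/7 = 1/14, 1/2 · 1/7 = 1/14; with total 1/7.
By Bayes' rule, P(bowl A | data) = (1/14) / (1/7) = 1/2.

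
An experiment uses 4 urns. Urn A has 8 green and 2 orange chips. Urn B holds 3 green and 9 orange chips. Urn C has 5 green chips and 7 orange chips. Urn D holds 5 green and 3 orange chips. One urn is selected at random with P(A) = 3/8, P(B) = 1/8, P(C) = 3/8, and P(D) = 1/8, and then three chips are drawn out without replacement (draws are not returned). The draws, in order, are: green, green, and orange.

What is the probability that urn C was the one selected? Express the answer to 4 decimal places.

0.3168

Compute the likelihood of the observed sequence for each case: P(data | urn A) = (8/10)(7/9)(2/8) = 0.15556; P(data | urn B) = (3/12)(2/11)(9/10) = 0.040909; P(data | urn C) = (5/12)(4/11)(7/10) = 0.10606; P(data | urn D) = (5/8)(4/7)(3/6) = 0.17857.
Weighting by the prior gives 3/8 · 0.15556 = 0.058333, 1/8 · 0.040909 = 0.0051136, 3/8 · 0.10606 = 0.039773, 1/8 · 0.17857 = 0.022321; with total 0.12554.
Hence P(urn C | data) = (0.039773) / (0.12554) = 0.31681.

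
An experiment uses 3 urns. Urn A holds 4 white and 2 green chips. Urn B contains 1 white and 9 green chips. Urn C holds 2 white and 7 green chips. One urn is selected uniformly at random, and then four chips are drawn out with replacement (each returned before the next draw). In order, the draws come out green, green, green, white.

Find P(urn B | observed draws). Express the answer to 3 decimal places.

Under each hypothesis, the probability of the observed sequence is: P(data | urn A) = (2/6)(2/6)(2/6)(4/6) = 0.024691; P(data | urn B) = (9/10)(9/10)(9/10)(1/10) = 0.0729; P(data | urn C) = (7/9)(7/9)(7/9)(2/9) = 0.10456.
Multiplying each by its prior: 1/3 · 0.024691 = 0.0082305, 1/3 · 0.0729 = 0.0243, 1/3 · 0.10456 = 0.034852; these sum to 0.067383.
Therefore the posterior P(urn B | data) = (0.0243) / (0.067383) = 0.36063.

0.361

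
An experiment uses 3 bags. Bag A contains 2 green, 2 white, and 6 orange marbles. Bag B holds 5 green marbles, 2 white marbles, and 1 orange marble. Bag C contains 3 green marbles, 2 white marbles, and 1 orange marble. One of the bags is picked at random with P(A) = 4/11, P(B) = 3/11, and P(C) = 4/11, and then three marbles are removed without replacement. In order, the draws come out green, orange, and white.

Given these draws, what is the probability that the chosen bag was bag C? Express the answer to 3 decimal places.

0.473

The likelihood of the observed sequence under each hypothesis: P(data | bag A) = (2/10)(6/9)(2/8) = 0.033333; P(data | bag B) = (5/8)(1/7)(2/6) = 0.029762; P(data | bag C) = (3/6)(1/5)(2/4) = 0.05.
The prior-weighted likelihoods are 4/11 · 0.033333 = 0.012121, 3/11 · 0.029762 = 0.0081169, 4/11 · 0.05 = 0.018182; with total 0.03842.
So P(bag C | data) = (0.018182) / (0.03842) = 0.47324.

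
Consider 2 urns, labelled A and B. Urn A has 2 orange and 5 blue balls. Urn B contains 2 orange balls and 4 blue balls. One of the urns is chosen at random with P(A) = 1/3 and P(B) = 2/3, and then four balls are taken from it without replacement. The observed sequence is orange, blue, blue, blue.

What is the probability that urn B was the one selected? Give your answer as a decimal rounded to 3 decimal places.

0.651

Compute the likelihood of the observed sequence for each case: P(data | urn A) = (2/7)(5/6)(4/5)(3/4) = 1/7; P(data | urn B) = (2/6)(4/5)(3/4)(2/3) = 2/15.
The prior-weighted likelihoods are 1/3 · 1/7 = 1/21, 2/3 · 2/15 = 4/45; summing to 43/315.
Therefore the posterior P(urn B | data) = (4/45) / (43/315) = 28/43.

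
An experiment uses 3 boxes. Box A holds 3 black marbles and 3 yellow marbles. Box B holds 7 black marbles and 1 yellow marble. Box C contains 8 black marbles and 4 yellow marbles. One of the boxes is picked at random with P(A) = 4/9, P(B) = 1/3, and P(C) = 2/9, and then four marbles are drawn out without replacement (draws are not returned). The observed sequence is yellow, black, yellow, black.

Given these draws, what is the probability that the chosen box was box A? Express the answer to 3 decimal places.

0.780

For each hypothesis, P(data | H) works out to: P(data | box A) = (3/6)(3/5)(2/4)(2/3) = 0.1; P(data | box B) = (1/8)(7/7)(0/6) = 0; P(data | box C) = (4/12)(8/11)(3/10)(7/9) = 0.056566.
Multiplying each by its prior: 4/9 · 0.1 = 0.044444, 1/3 · 0 = 0, 2/9 · 0.056566 = 0.01257; with total 0.057015.
Hence P(box A | data) = (0.044444) / (0.057015) = 0.77953.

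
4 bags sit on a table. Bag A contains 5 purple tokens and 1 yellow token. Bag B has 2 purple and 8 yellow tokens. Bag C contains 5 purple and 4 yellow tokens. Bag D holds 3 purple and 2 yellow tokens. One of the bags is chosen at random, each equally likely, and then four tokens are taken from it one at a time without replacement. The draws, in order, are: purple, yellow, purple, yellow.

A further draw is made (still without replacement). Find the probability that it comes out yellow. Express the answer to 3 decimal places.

For each hypothesis, P(data | H) works out to: P(data | bag A) = (5/6)(1/5)(4/4)(0/3) = 0; P(data | bag B) = (2/10)(8/9)(1/8)(7/7) = 0.022222; P(data | bag C) = (5/9)(4/8)(4/7)(3/6) = 0.079365; P(data | bag D) = (3/5)(2/4)(2/3)(1/2) = 0.1.
Multiplying each by its prior: 1/4 · 0 = 0, 1/4 · 0.022222 = 0.0055556, 1/4 · 0.079365 = 0.019841, 1/4 · 0.1 = 0.025; with total 0.050397.
Dividing through by the total gives posterior P(bag A | data) = 0, P(bag B | data) = 0.11024, P(bag C | data) = 0.3937, P(bag D | data) = 0.49606.
The predictive probability is P(yellow next | data) = (1)(0.11024) + (2/5)(0.3937) + (0)(0.49606) = 0.26772.

0.268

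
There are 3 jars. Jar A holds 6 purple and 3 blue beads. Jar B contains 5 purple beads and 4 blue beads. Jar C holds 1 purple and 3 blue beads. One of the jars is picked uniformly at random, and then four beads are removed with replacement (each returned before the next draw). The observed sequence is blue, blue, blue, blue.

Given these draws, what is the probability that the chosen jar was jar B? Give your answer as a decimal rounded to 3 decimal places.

For each hypothesis, P(data | H) works out to: P(data | jar A) = (3/9)(3/9)(3/9)(3/9) = 0.012346; P(data | jar B) = (4/9)(4/9)(4/9)(4/9) = 0.039018; P(data | jar C) = (3/4)(3/4)(3/4)(3/4) = 0.31641.
Multiplying each by its prior: 1/3 · 0.012346 = 0.0041152, 1/3 · 0.039018 = 0.013006, 1/3 · 0.31641 = 0.10547; these sum to 0.12259.
Therefore the posterior P(jar B | data) = (0.013006) / (0.12259) = 0.10609.

0.106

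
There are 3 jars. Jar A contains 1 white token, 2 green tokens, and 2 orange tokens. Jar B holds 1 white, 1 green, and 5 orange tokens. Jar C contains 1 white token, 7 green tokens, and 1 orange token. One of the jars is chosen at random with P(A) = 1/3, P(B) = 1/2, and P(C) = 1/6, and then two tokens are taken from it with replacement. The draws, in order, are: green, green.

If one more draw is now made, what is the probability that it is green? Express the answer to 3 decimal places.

0.616

For each hypothesis, P(data | H) works out to: P(data | jar A) = (2/5)(2/5) = 0.16; P(data | jar B) = (1/7)(1/7) = 0.020408; P(data | jar C) = (7/9)(7/9) = 0.60494.
Multiplying each by its prior: 1/3 · 0.16 = 0.053333, 1/2 · 0.020408 = 0.010204, 1/6 · 0.60494 = 0.10082; these sum to 0.16436.
Dividing through by the total gives posterior P(jar A | data) = 0.32449, P(jar B | data) = 0.062084, P(jar C | data) = 0.61343.
The predictive probability is P(green next | data) = (2/5)(0.32449) + (1/7)(0.062084) + (7/9)(0.61343) = 0.61577.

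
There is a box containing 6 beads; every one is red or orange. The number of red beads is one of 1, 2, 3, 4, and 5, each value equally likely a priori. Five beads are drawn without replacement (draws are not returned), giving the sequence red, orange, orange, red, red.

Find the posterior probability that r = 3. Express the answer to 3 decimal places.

0.429

The likelihood of the observed sequence under each hypothesis: P(data | r = 1) = (1/6)(5/5)(4/4)(0/3) = 0; P(data | r = 2) = (2/6)(4/5)(3/4)(1/3)(0/2) = 0; P(data | r = 3) = (3/6)(3/5)(2/4)(2/3)(1/2) = 1/20; P(data | r = 4) = (4/6)(2/5)(1/4)(3/3)(2/2) = 1/15; P(data | r = 5) = (5/6)(1/5)(0/4) = 0.
The prior-weighted likelihoods are 1/5 · 0 = 0, 1/5 · 0 = 0, 1/5 · 1/20 = 1/100, 1/5 · 1/15 = 1/75, 1/5 · 0 = 0; these sum to 7/300.
So P(r = 3 | data) = (1/100) / (7/300) = 3/7.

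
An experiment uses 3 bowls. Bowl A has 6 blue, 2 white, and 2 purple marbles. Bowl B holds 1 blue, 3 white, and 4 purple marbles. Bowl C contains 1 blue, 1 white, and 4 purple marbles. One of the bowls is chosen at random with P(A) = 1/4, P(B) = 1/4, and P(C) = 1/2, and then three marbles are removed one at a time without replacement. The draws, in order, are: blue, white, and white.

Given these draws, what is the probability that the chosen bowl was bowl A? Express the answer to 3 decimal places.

0.483

The likelihood of the observed sequence under each hypothesis: P(data | bowl A) = (6/10)(2/9)(1/8) = 0.016667; P(data | bowl B) = (1/8)(3/7)(2/6) = 0.017857; P(data | bowl C) = (1/6)(1/5)(0/4) = 0.
The prior-weighted likelihoods are 1/4 · 0.016667 = 0.0041667, 1/4 · 0.017857 = 0.0044643, 1/2 · 0 = 0; summing to 0.008631.
Hence P(bowl A | data) = (0.0041667) / (0.008631) = 0.48276.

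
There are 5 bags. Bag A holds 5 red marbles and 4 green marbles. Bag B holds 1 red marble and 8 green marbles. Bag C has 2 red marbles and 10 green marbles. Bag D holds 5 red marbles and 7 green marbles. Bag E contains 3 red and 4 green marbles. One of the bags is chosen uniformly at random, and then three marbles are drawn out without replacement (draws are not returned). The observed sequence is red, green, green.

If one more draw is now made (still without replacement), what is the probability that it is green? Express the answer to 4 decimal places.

0.6400

Compute the likelihood of the observed sequence for each case: P(data | bag A) = (5/9)(4/8)(3/7) = 0.11905; P(data | bag B) = (1/9)(8/8)(7/7) = 0.11111; P(data | bag C) = (2/12)(10/11)(9/10) = 0.13636; P(data | bag D) = (5/12)(7/11)(6/10) = 0.15909; P(data | bag E) = (3/7)(4/6)(3/5) = 0.17143.
Multiplying each by its prior: 1/5 · 0.11905 = 0.02381, 1/5 · 0.11111 = 0.022222, 1/5 · 0.13636 = 0.027273, 1/5 · 0.15909 = 0.031818, 1/5 · 0.17143 = 0.034286; these sum to 0.13941.
The posterior is then P(bag A | data) = 0.17079, P(bag B | data) = 0.1594, P(bag C | data) = 0.19563, P(bag D | data) = 0.22824, P(bag E | data) = 0.24594.
The predictive probability is P(green next | data) = (1/3)(0.17079) + (1)(0.1594) + (8/9)(0.19563) + (5/9)(0.22824) + (1/2)(0.24594) = 0.64.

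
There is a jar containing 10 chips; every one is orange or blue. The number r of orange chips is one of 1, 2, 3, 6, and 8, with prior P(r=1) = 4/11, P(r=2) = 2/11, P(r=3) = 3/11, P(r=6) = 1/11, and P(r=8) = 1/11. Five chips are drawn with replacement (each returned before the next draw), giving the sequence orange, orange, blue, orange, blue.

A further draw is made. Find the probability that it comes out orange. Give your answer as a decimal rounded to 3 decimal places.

0.475

Compute the likelihood of the observed sequence for each case: P(data | r = 1) = (1/10)(1/10)(9/10)(1/10)(9/10) = 0.00081; P(data | r = 2) = (2/10)(2/10)(8/10)(2/10)(8/10) = 0.00512; P(data | r = 3) = (3/10)(3/10)(7/10)(3/10)(7/10) = 0.01323; P(data | r = 6) = (6/10)(6/10)(4/10)(6/10)(4/10) = 0.03456; P(data | r = 8) = (8/10)(8/10)(2/10)(8/10)(2/10) = 0.02048.
Multiplying each by its prior: 4/11 · 0.00081 = 0.00029455, 2/11 · 0.00512 = 0.00093091, 3/11 · 0.01323 = 0.0036082, 1/11 · 0.03456 = 0.0031418, 1/11 · 0.02048 = 0.0018618; with total 0.0098373.
Normalising, the posterior is P(r = 1 | data) = 0.029942, P(r = 2 | data) = 0.094631, P(r = 3 | data) = 0.36679, P(r = 6 | data) = 0.31938, P(r = 8 | data) = 0.18926.
Averaging over the posterior, P(orange next | data) = (1/10)(0.029942) + (1/5)(0.094631) + (3/10)(0.36679) + (3/5)(0.31938) + (4/5)(0.18926) = 0.47499.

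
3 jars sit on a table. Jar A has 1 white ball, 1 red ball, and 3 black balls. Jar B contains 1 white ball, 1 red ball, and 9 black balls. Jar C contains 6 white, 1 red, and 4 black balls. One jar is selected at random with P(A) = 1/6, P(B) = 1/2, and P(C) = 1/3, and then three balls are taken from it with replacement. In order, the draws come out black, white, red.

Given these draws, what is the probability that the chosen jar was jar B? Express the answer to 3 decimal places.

Compute the likelihood of the observed sequence for each case: P(data | jar A) = (3/5)(1/5)(1/5) = 0.024; P(data | jar B) = (9/11)(1/11)(1/11) = 0.0067618; P(data | jar C) = (4/11)(6/11)(1/11) = 0.018032.
The prior-weighted likelihoods are 1/6 · 0.024 = 0.004, 1/2 · 0.0067618 = 0.0033809, 1/3 · 0.018032 = 0.0060105; with total 0.013391.
By Bayes' rule, P(jar B | data) = (0.0033809) / (0.013391) = 0.25247.

0.252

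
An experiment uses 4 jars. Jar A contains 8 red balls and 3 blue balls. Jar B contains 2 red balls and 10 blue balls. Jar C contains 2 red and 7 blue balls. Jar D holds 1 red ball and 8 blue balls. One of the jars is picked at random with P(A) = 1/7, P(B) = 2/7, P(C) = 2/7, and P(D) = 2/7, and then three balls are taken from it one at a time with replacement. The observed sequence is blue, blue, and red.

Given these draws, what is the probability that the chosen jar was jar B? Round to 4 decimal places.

0.3171

Under each hypothesis, the probability of the observed sequence is: P(data | jar A) = (3/11)(3/11)(8/11) = 0.054095; P(data | jar B) = (10/12)(10/12)(2/12) = 0.11574; P(data | jar C) = (7/9)(7/9)(2/9) = 0.13443; P(data | jar D) = (8/9)(8/9)(1/9) = 0.087791.
The prior-weighted likelihoods are 1/7 · 0.054095 = 0.0077278, 2/7 · 0.11574 = 0.033069, 2/7 · 0.13443 = 0.038409, 2/7 · 0.087791 = 0.025083; with total 0.10429.
So P(jar B | data) = (0.033069) / (0.10429) = 0.31709.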